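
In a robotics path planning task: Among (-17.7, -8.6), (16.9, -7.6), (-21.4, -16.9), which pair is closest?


d(P0,P1) = 34.6144, d(P0,P2) = 9.0874, d(P1,P2) = 39.4129
Closest: P0 and P2

Closest pair: (-17.7, -8.6) and (-21.4, -16.9), distance = 9.0874


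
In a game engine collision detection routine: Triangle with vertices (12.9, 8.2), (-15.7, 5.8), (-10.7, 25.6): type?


Side lengths squared: AB^2=823.72, BC^2=417.04, CA^2=859.72
Sorted: [417.04, 823.72, 859.72]
By sides: Scalene, By angles: Acute

Scalene, Acute


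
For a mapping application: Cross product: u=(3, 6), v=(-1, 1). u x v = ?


u x v = u_x*v_y - u_y*v_x = 3*1 - 6*(-1)
= 3 - (-6) = 9

9


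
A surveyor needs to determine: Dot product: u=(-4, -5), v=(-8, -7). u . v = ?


u . v = u_x*v_x + u_y*v_y = (-4)*(-8) + (-5)*(-7)
= 32 + 35 = 67

67


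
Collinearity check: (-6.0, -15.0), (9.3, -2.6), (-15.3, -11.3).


Cross product: (9.3-(-6))*((-11.3)-(-15)) - ((-2.6)-(-15))*((-15.3)-(-6))
= 171.93

No, not collinear


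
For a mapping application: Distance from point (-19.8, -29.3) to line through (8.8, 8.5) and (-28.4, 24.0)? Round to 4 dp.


|cross product| = 1849.46
|line direction| = sqrt(1624.09) = 40.3
Distance = 1849.46/sqrt(1624.09) = 45.8923

45.8923


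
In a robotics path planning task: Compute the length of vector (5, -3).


|u| = sqrt(5^2 + (-3)^2) = sqrt(34) = 5.831

5.831


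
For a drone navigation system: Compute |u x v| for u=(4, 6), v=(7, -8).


|u x v| = |4*(-8) - 6*7|
= |(-32) - 42| = 74

74


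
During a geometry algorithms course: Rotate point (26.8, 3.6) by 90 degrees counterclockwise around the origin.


90° CCW: (x,y) -> (-y, x)
(26.8,3.6) -> (-3.6, 26.8)

(-3.6, 26.8)


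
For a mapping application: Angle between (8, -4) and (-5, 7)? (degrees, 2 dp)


u.v = -68, |u| = sqrt(80) = 8.9443, |v| = sqrt(74) = 8.6023
cos(theta) = u.v/(|u||v|) = -68/sqrt(5920) = -0.883788
theta = acos(-0.883788) = 152.1 degrees

152.1 degrees


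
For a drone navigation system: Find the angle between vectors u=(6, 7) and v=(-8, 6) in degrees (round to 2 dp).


u.v = -6, |u| = sqrt(85) = 9.2195, |v| = sqrt(100) = 10
cos(theta) = u.v/(|u||v|) = -6/sqrt(8500) = -0.065079
theta = acos(-0.065079) = 93.73 degrees

93.73 degrees


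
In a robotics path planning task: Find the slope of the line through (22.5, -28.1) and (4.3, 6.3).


slope = (y2-y1)/(x2-x1) = (6.3-(-28.1))/(4.3-22.5) = 34.4/(-18.2) = -1.8901

-1.8901


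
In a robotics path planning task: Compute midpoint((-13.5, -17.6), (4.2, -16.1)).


M = (((-13.5)+4.2)/2, ((-17.6)+(-16.1))/2)
= (-4.65, -16.85)

(-4.65, -16.85)


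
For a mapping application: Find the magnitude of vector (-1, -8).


|u| = sqrt((-1)^2 + (-8)^2) = sqrt(65) = 8.0623

8.0623


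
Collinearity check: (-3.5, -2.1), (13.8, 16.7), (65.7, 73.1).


Cross product: (13.8-(-3.5))*(73.1-(-2.1)) - (16.7-(-2.1))*(65.7-(-3.5))
= 0

Yes, collinear


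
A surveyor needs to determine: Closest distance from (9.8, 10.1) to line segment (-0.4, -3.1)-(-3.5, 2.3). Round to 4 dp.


Project P onto AB: t = 1 (clamped to [0,1])
Closest point on segment: (-3.5, 2.3)
Distance: 15.4185

15.4185


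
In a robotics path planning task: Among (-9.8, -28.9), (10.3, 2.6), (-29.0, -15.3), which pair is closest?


d(P0,P1) = 37.3666, d(P0,P2) = 23.5287, d(P1,P2) = 43.1845
Closest: P0 and P2

Closest pair: (-9.8, -28.9) and (-29.0, -15.3), distance = 23.5287


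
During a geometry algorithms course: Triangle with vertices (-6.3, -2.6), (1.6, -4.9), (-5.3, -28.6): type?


Side lengths squared: AB^2=67.7, BC^2=609.3, CA^2=677
Sorted: [67.7, 609.3, 677]
By sides: Scalene, By angles: Right

Scalene, Right


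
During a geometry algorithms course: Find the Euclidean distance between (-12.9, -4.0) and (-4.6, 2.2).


dx=8.3, dy=6.2
d^2 = 8.3^2 + 6.2^2 = 107.33
d = sqrt(107.33) = 10.36

10.36


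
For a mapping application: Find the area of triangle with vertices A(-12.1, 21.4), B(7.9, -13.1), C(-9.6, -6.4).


Area = |x_A(y_B-y_C) + x_B(y_C-y_A) + x_C(y_A-y_B)|/2
= |81.07 + (-219.62) + (-331.2)|/2
= 469.75/2 = 234.875

234.875


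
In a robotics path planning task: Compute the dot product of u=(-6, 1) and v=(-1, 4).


u . v = u_x*v_x + u_y*v_y = (-6)*(-1) + 1*4
= 6 + 4 = 10

10


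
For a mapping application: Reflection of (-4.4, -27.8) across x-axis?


Reflection over x-axis: (x,y) -> (x,-y)
(-4.4, -27.8) -> (-4.4, 27.8)

(-4.4, 27.8)


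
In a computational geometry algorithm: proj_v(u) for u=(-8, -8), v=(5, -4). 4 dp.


u.v = -8, |v| = sqrt(41) = 6.4031
Scalar projection = u.v / |v| = -8 / sqrt(41) = -1.2494

-1.2494


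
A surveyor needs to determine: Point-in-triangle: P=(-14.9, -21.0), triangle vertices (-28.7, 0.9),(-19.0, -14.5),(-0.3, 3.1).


Cross products: AB x AP = 0.09, BC x BP = -193.71, CA x CP = 652.32
All same sign? no

No, outside


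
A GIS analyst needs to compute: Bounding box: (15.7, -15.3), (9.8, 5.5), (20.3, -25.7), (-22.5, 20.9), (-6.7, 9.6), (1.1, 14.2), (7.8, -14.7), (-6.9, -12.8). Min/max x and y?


x range: [-22.5, 20.3]
y range: [-25.7, 20.9]
Bounding box: (-22.5,-25.7) to (20.3,20.9)

(-22.5,-25.7) to (20.3,20.9)


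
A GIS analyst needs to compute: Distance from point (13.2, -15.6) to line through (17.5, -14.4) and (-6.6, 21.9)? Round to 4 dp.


|cross product| = 185.01
|line direction| = sqrt(1898.5) = 43.5718
Distance = 185.01/sqrt(1898.5) = 4.2461

4.2461


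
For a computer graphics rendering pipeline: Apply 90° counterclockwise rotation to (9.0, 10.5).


90° CCW: (x,y) -> (-y, x)
(9,10.5) -> (-10.5, 9)

(-10.5, 9)


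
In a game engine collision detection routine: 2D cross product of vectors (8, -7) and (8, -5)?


u x v = u_x*v_y - u_y*v_x = 8*(-5) - (-7)*8
= (-40) - (-56) = 16

16


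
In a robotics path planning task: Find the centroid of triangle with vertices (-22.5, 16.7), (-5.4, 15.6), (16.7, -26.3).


Centroid = ((x_A+x_B+x_C)/3, (y_A+y_B+y_C)/3)
= (((-22.5)+(-5.4)+16.7)/3, (16.7+15.6+(-26.3))/3)
= (-3.7333, 2)

(-3.7333, 2)


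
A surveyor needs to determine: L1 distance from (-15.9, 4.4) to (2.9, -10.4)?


|(-15.9)-2.9| + |4.4-(-10.4)| = 18.8 + 14.8 = 33.6

33.6


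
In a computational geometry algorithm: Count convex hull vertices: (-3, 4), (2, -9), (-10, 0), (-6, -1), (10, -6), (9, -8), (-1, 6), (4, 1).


Convex hull vertices (CCW): (-10, 0), (2, -9), (9, -8), (10, -6), (4, 1), (-1, 6)
Count = 6

6


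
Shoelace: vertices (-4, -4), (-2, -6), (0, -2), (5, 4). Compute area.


Shoelace sum: ((-4)*(-6) - (-2)*(-4)) + ((-2)*(-2) - 0*(-6)) + (0*4 - 5*(-2)) + (5*(-4) - (-4)*4)
= 26
Area = |26|/2 = 13

13


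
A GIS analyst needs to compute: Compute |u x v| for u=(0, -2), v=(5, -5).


|u x v| = |0*(-5) - (-2)*5|
= |0 - (-10)| = 10

10


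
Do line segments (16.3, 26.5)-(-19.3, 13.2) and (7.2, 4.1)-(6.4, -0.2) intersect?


Cross products: d1=21.21, d2=-121.23, d3=676.41, d4=818.85
d1*d2 < 0 and d3*d4 < 0? no

No, they don't intersect


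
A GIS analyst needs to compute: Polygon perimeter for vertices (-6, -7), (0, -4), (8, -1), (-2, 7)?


Sides: (-6, -7)->(0, -4): sqrt(45) = 6.708204, (0, -4)->(8, -1): sqrt(73) = 8.544004, (8, -1)->(-2, 7): sqrt(164) = 12.806248, (-2, 7)->(-6, -7): sqrt(212) = 14.56022
Sum = 42.618676
Perimeter = 42.6187

42.6187


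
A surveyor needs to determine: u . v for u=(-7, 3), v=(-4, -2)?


u . v = u_x*v_x + u_y*v_y = (-7)*(-4) + 3*(-2)
= 28 + (-6) = 22

22


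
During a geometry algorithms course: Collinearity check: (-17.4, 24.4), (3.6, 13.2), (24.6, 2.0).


Cross product: (3.6-(-17.4))*(2-24.4) - (13.2-24.4)*(24.6-(-17.4))
= 0

Yes, collinear


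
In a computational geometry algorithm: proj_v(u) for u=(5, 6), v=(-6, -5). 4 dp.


u.v = -60, |v| = sqrt(61) = 7.8102
Scalar projection = u.v / |v| = -60 / sqrt(61) = -7.6822

-7.6822


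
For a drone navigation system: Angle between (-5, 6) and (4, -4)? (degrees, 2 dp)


u.v = -44, |u| = sqrt(61) = 7.8102, |v| = sqrt(32) = 5.6569
cos(theta) = u.v/(|u||v|) = -44/sqrt(1952) = -0.995893
theta = acos(-0.995893) = 174.81 degrees

174.81 degrees


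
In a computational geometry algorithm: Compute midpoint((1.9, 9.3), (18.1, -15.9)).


M = ((1.9+18.1)/2, (9.3+(-15.9))/2)
= (10, -3.3)

(10, -3.3)


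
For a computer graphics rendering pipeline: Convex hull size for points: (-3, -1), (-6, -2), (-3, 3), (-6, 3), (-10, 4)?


Convex hull vertices (CCW): (-10, 4), (-6, -2), (-3, -1), (-3, 3)
Count = 4

4


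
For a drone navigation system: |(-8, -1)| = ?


|u| = sqrt((-8)^2 + (-1)^2) = sqrt(65) = 8.0623

8.0623


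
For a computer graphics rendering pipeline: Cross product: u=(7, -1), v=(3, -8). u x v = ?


u x v = u_x*v_y - u_y*v_x = 7*(-8) - (-1)*3
= (-56) - (-3) = -53

-53


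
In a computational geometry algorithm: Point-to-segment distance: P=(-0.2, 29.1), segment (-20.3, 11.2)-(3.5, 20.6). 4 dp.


Project P onto AB: t = 0.9875 (clamped to [0,1])
Closest point on segment: (3.2034, 20.4829)
Distance: 9.2649

9.2649


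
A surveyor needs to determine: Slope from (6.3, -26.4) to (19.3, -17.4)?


slope = (y2-y1)/(x2-x1) = ((-17.4)-(-26.4))/(19.3-6.3) = 9/13 = 0.6923

0.6923


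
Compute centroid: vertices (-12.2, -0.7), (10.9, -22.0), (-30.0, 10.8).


Centroid = ((x_A+x_B+x_C)/3, (y_A+y_B+y_C)/3)
= (((-12.2)+10.9+(-30))/3, ((-0.7)+(-22)+10.8)/3)
= (-10.4333, -3.9667)

(-10.4333, -3.9667)


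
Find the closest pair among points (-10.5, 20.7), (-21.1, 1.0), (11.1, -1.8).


d(P0,P1) = 22.3707, d(P0,P2) = 31.1899, d(P1,P2) = 32.3215
Closest: P0 and P1

Closest pair: (-10.5, 20.7) and (-21.1, 1.0), distance = 22.3707


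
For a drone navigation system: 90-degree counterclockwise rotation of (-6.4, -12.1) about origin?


90° CCW: (x,y) -> (-y, x)
(-6.4,-12.1) -> (12.1, -6.4)

(12.1, -6.4)


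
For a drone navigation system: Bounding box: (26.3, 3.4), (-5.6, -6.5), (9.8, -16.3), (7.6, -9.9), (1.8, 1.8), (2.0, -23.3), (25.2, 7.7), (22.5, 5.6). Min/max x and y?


x range: [-5.6, 26.3]
y range: [-23.3, 7.7]
Bounding box: (-5.6,-23.3) to (26.3,7.7)

(-5.6,-23.3) to (26.3,7.7)


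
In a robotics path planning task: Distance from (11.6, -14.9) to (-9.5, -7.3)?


dx=-21.1, dy=7.6
d^2 = (-21.1)^2 + 7.6^2 = 502.97
d = sqrt(502.97) = 22.427

22.427


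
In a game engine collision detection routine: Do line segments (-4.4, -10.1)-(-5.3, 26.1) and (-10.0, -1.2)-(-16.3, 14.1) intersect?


Cross products: d1=-29.61, d2=-243.9, d3=194.71, d4=409
d1*d2 < 0 and d3*d4 < 0? no

No, they don't intersect


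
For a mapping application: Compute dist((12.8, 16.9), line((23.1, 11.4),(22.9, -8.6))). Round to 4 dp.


|cross product| = 207.1
|line direction| = sqrt(400.04) = 20.001
Distance = 207.1/sqrt(400.04) = 10.3545

10.3545


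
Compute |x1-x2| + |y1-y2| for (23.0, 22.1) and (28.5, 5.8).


|23-28.5| + |22.1-5.8| = 5.5 + 16.3 = 21.8

21.8


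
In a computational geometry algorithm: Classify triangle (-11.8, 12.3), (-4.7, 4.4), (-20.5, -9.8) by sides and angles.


Side lengths squared: AB^2=112.82, BC^2=451.28, CA^2=564.1
Sorted: [112.82, 451.28, 564.1]
By sides: Scalene, By angles: Right

Scalene, Right


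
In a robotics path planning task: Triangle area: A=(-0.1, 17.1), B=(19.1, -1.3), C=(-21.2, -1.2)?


Area = |x_A(y_B-y_C) + x_B(y_C-y_A) + x_C(y_A-y_B)|/2
= |0.01 + (-349.53) + (-390.08)|/2
= 739.6/2 = 369.8

369.8


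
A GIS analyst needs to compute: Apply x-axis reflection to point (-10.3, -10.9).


Reflection over x-axis: (x,y) -> (x,-y)
(-10.3, -10.9) -> (-10.3, 10.9)

(-10.3, 10.9)


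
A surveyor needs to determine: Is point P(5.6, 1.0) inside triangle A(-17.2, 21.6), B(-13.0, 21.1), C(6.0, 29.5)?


Cross products: AB x AP = -75.12, BC x BP = -538.14, CA x CP = 658.04
All same sign? no

No, outside


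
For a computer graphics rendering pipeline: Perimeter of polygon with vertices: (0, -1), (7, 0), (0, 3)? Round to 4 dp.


Sides: (0, -1)->(7, 0): sqrt(50) = 7.071068, (7, 0)->(0, 3): sqrt(58) = 7.615773, (0, 3)->(0, -1): sqrt(16) = 4
Sum = 18.686841
Perimeter = 18.6868

18.6868


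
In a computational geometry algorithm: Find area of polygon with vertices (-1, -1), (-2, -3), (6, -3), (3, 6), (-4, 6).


Shoelace sum: ((-1)*(-3) - (-2)*(-1)) + ((-2)*(-3) - 6*(-3)) + (6*6 - 3*(-3)) + (3*6 - (-4)*6) + ((-4)*(-1) - (-1)*6)
= 122
Area = |122|/2 = 61

61


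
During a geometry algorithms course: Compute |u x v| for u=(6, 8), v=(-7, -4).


|u x v| = |6*(-4) - 8*(-7)|
= |(-24) - (-56)| = 32

32


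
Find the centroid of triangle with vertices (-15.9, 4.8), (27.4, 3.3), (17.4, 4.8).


Centroid = ((x_A+x_B+x_C)/3, (y_A+y_B+y_C)/3)
= (((-15.9)+27.4+17.4)/3, (4.8+3.3+4.8)/3)
= (9.6333, 4.3)

(9.6333, 4.3)


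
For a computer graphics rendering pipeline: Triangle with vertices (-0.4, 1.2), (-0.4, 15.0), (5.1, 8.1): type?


Side lengths squared: AB^2=190.44, BC^2=77.86, CA^2=77.86
Sorted: [77.86, 77.86, 190.44]
By sides: Isosceles, By angles: Obtuse

Isosceles, Obtuse


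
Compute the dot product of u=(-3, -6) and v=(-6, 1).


u . v = u_x*v_x + u_y*v_y = (-3)*(-6) + (-6)*1
= 18 + (-6) = 12

12


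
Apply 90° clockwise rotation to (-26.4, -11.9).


90° CW: (x,y) -> (y, -x)
(-26.4,-11.9) -> (-11.9, 26.4)

(-11.9, 26.4)


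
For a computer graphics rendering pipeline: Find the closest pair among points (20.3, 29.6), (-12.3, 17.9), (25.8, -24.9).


d(P0,P1) = 34.636, d(P0,P2) = 54.7768, d(P1,P2) = 57.3014
Closest: P0 and P1

Closest pair: (20.3, 29.6) and (-12.3, 17.9), distance = 34.636


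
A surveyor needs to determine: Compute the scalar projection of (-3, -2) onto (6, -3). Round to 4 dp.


u.v = -12, |v| = sqrt(45) = 6.7082
Scalar projection = u.v / |v| = -12 / sqrt(45) = -1.7889

-1.7889


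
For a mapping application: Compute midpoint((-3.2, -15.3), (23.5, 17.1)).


M = (((-3.2)+23.5)/2, ((-15.3)+17.1)/2)
= (10.15, 0.9)

(10.15, 0.9)


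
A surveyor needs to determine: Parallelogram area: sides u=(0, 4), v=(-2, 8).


|u x v| = |0*8 - 4*(-2)|
= |0 - (-8)| = 8

8


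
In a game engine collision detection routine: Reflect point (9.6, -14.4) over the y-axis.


Reflection over y-axis: (x,y) -> (-x,y)
(9.6, -14.4) -> (-9.6, -14.4)

(-9.6, -14.4)


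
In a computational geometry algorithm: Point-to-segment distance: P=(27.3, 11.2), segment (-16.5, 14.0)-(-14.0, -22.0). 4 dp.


Project P onto AB: t = 0.1615 (clamped to [0,1])
Closest point on segment: (-16.0963, 8.1864)
Distance: 43.5008

43.5008


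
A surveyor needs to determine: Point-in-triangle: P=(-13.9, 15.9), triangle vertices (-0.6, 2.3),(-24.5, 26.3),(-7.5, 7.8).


Cross products: AB x AP = -5.84, BC x BP = 19.3, CA x CP = 20.69
All same sign? no

No, outside


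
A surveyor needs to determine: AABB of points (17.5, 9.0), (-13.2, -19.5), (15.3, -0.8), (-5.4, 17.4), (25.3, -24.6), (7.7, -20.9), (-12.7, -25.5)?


x range: [-13.2, 25.3]
y range: [-25.5, 17.4]
Bounding box: (-13.2,-25.5) to (25.3,17.4)

(-13.2,-25.5) to (25.3,17.4)


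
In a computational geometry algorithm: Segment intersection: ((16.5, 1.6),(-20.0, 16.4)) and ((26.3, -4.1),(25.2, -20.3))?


Cross products: d1=-165.03, d2=-772.61, d3=63.01, d4=670.59
d1*d2 < 0 and d3*d4 < 0? no

No, they don't intersect


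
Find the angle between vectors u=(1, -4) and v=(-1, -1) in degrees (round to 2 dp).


u.v = 3, |u| = sqrt(17) = 4.1231, |v| = sqrt(2) = 1.4142
cos(theta) = u.v/(|u||v|) = 3/sqrt(34) = 0.514496
theta = acos(0.514496) = 59.04 degrees

59.04 degrees


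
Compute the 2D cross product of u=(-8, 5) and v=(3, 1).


u x v = u_x*v_y - u_y*v_x = (-8)*1 - 5*3
= (-8) - 15 = -23

-23


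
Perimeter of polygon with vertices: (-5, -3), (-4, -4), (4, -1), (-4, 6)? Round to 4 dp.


Sides: (-5, -3)->(-4, -4): sqrt(2) = 1.414214, (-4, -4)->(4, -1): sqrt(73) = 8.544004, (4, -1)->(-4, 6): sqrt(113) = 10.630146, (-4, 6)->(-5, -3): sqrt(82) = 9.055385
Sum = 29.643749
Perimeter = 29.6437

29.6437


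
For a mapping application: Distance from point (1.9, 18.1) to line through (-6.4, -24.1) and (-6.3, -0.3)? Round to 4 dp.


|cross product| = 193.32
|line direction| = sqrt(566.45) = 23.8002
Distance = 193.32/sqrt(566.45) = 8.1226

8.1226


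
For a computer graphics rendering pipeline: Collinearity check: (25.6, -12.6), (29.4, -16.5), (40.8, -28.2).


Cross product: (29.4-25.6)*((-28.2)-(-12.6)) - ((-16.5)-(-12.6))*(40.8-25.6)
= 0

Yes, collinear


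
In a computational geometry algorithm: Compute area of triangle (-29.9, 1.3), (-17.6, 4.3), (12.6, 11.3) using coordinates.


Area = |x_A(y_B-y_C) + x_B(y_C-y_A) + x_C(y_A-y_B)|/2
= |209.3 + (-176) + (-37.8)|/2
= 4.5/2 = 2.25

2.25


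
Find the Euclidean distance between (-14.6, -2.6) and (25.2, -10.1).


dx=39.8, dy=-7.5
d^2 = 39.8^2 + (-7.5)^2 = 1640.29
d = sqrt(1640.29) = 40.5005

40.5005


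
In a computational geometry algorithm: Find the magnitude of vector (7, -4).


|u| = sqrt(7^2 + (-4)^2) = sqrt(65) = 8.0623

8.0623


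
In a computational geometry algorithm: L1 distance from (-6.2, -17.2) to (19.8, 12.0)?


|(-6.2)-19.8| + |(-17.2)-12| = 26 + 29.2 = 55.2

55.2


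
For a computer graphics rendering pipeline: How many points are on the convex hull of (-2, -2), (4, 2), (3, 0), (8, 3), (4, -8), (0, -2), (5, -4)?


Convex hull vertices (CCW): (-2, -2), (4, -8), (8, 3), (4, 2)
Count = 4

4


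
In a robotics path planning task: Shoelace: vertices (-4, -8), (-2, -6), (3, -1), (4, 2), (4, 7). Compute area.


Shoelace sum: ((-4)*(-6) - (-2)*(-8)) + ((-2)*(-1) - 3*(-6)) + (3*2 - 4*(-1)) + (4*7 - 4*2) + (4*(-8) - (-4)*7)
= 54
Area = |54|/2 = 27

27


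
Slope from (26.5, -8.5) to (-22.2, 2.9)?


slope = (y2-y1)/(x2-x1) = (2.9-(-8.5))/((-22.2)-26.5) = 11.4/(-48.7) = -0.2341

-0.2341


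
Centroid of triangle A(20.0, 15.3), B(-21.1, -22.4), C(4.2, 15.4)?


Centroid = ((x_A+x_B+x_C)/3, (y_A+y_B+y_C)/3)
= ((20+(-21.1)+4.2)/3, (15.3+(-22.4)+15.4)/3)
= (1.0333, 2.7667)

(1.0333, 2.7667)


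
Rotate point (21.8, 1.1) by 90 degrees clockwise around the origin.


90° CW: (x,y) -> (y, -x)
(21.8,1.1) -> (1.1, -21.8)

(1.1, -21.8)


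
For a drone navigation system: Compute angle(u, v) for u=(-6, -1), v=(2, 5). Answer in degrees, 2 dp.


u.v = -17, |u| = sqrt(37) = 6.0828, |v| = sqrt(29) = 5.3852
cos(theta) = u.v/(|u||v|) = -17/sqrt(1073) = -0.518978
theta = acos(-0.518978) = 121.26 degrees

121.26 degrees


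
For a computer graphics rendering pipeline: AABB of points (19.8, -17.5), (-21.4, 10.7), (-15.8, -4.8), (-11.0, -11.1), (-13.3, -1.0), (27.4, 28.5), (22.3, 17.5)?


x range: [-21.4, 27.4]
y range: [-17.5, 28.5]
Bounding box: (-21.4,-17.5) to (27.4,28.5)

(-21.4,-17.5) to (27.4,28.5)


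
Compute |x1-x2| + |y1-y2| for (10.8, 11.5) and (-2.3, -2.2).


|10.8-(-2.3)| + |11.5-(-2.2)| = 13.1 + 13.7 = 26.8

26.8


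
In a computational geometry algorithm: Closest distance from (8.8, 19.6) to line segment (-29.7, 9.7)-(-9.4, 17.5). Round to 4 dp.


Project P onto AB: t = 1 (clamped to [0,1])
Closest point on segment: (-9.4, 17.5)
Distance: 18.3208

18.3208


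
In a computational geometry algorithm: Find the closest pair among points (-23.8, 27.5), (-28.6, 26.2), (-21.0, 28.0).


d(P0,P1) = 4.9729, d(P0,P2) = 2.8443, d(P1,P2) = 7.8102
Closest: P0 and P2

Closest pair: (-23.8, 27.5) and (-21.0, 28.0), distance = 2.8443


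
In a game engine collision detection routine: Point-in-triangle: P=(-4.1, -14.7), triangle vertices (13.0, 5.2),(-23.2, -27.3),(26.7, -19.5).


Cross products: AB x AP = 164.63, BC x BP = 479.76, CA x CP = 695
All same sign? yes

Yes, inside


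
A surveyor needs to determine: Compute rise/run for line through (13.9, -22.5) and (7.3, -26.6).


slope = (y2-y1)/(x2-x1) = ((-26.6)-(-22.5))/(7.3-13.9) = (-4.1)/(-6.6) = 0.6212

0.6212


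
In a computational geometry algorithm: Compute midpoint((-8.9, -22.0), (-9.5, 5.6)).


M = (((-8.9)+(-9.5))/2, ((-22)+5.6)/2)
= (-9.2, -8.2)

(-9.2, -8.2)


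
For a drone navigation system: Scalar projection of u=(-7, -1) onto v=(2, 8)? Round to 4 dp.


u.v = -22, |v| = sqrt(68) = 8.2462
Scalar projection = u.v / |v| = -22 / sqrt(68) = -2.6679

-2.6679


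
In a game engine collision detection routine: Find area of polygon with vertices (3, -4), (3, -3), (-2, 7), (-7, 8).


Shoelace sum: (3*(-3) - 3*(-4)) + (3*7 - (-2)*(-3)) + ((-2)*8 - (-7)*7) + ((-7)*(-4) - 3*8)
= 55
Area = |55|/2 = 27.5

27.5


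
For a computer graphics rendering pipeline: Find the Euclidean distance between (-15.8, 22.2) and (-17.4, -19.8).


dx=-1.6, dy=-42
d^2 = (-1.6)^2 + (-42)^2 = 1766.56
d = sqrt(1766.56) = 42.0305

42.0305


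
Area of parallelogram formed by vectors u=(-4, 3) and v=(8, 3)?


|u x v| = |(-4)*3 - 3*8|
= |(-12) - 24| = 36

36


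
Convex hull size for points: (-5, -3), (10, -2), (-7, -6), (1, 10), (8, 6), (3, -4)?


Convex hull vertices (CCW): (-7, -6), (3, -4), (10, -2), (8, 6), (1, 10)
Count = 5

5


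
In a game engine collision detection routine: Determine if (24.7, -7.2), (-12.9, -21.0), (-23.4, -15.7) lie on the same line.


Cross product: ((-12.9)-24.7)*((-15.7)-(-7.2)) - ((-21)-(-7.2))*((-23.4)-24.7)
= -344.18

No, not collinear


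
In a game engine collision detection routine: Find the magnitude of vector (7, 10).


|u| = sqrt(7^2 + 10^2) = sqrt(149) = 12.2066

12.2066


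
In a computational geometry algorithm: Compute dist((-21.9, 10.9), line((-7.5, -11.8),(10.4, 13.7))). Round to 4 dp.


|cross product| = 773.53
|line direction| = sqrt(970.66) = 31.1554
Distance = 773.53/sqrt(970.66) = 24.8281

24.8281


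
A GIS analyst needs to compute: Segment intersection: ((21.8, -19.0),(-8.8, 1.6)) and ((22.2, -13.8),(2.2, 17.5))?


Cross products: d1=116.52, d2=662.3, d3=-167.36, d4=-713.14
d1*d2 < 0 and d3*d4 < 0? no

No, they don't intersect


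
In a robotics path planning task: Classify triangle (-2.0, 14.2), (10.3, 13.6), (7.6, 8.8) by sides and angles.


Side lengths squared: AB^2=151.65, BC^2=30.33, CA^2=121.32
Sorted: [30.33, 121.32, 151.65]
By sides: Scalene, By angles: Right

Scalene, Right


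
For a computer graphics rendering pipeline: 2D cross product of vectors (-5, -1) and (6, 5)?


u x v = u_x*v_y - u_y*v_x = (-5)*5 - (-1)*6
= (-25) - (-6) = -19

-19


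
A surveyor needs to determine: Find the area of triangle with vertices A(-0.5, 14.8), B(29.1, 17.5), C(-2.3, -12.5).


Area = |x_A(y_B-y_C) + x_B(y_C-y_A) + x_C(y_A-y_B)|/2
= |(-15) + (-794.43) + 6.21|/2
= 803.22/2 = 401.61

401.61


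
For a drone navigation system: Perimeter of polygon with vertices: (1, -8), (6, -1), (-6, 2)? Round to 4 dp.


Sides: (1, -8)->(6, -1): sqrt(74) = 8.602325, (6, -1)->(-6, 2): sqrt(153) = 12.369317, (-6, 2)->(1, -8): sqrt(149) = 12.206556
Sum = 33.178198
Perimeter = 33.1782

33.1782


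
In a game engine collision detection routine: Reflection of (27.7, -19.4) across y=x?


Reflection over y=x: (x,y) -> (y,x)
(27.7, -19.4) -> (-19.4, 27.7)

(-19.4, 27.7)


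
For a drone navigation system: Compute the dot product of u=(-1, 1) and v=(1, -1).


u . v = u_x*v_x + u_y*v_y = (-1)*1 + 1*(-1)
= (-1) + (-1) = -2

-2


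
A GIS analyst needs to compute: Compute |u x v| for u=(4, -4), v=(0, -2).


|u x v| = |4*(-2) - (-4)*0|
= |(-8) - 0| = 8

8


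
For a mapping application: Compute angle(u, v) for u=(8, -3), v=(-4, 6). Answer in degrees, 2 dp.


u.v = -50, |u| = sqrt(73) = 8.544, |v| = sqrt(52) = 7.2111
cos(theta) = u.v/(|u||v|) = -50/sqrt(3796) = -0.811534
theta = acos(-0.811534) = 144.25 degrees

144.25 degrees


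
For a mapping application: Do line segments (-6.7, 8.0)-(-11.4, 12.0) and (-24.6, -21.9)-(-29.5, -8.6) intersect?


Cross products: d1=-384.58, d2=-341.67, d3=212.13, d4=169.22
d1*d2 < 0 and d3*d4 < 0? no

No, they don't intersect


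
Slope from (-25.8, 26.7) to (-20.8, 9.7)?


slope = (y2-y1)/(x2-x1) = (9.7-26.7)/((-20.8)-(-25.8)) = (-17)/5 = -3.4

-3.4


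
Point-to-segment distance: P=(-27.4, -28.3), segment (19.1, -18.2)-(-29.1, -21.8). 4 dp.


Project P onto AB: t = 0.9749 (clamped to [0,1])
Closest point on segment: (-27.8922, -21.7098)
Distance: 6.6086

6.6086


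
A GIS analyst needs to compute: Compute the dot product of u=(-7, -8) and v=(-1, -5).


u . v = u_x*v_x + u_y*v_y = (-7)*(-1) + (-8)*(-5)
= 7 + 40 = 47

47


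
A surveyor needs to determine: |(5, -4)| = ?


|u| = sqrt(5^2 + (-4)^2) = sqrt(41) = 6.4031

6.4031


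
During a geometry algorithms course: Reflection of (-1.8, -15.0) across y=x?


Reflection over y=x: (x,y) -> (y,x)
(-1.8, -15) -> (-15, -1.8)

(-15, -1.8)


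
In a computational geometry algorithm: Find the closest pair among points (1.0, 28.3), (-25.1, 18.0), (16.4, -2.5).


d(P0,P1) = 28.0589, d(P0,P2) = 34.4354, d(P1,P2) = 46.2871
Closest: P0 and P1

Closest pair: (1.0, 28.3) and (-25.1, 18.0), distance = 28.0589


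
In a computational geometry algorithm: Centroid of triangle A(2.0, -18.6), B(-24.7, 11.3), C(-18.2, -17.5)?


Centroid = ((x_A+x_B+x_C)/3, (y_A+y_B+y_C)/3)
= ((2+(-24.7)+(-18.2))/3, ((-18.6)+11.3+(-17.5))/3)
= (-13.6333, -8.2667)

(-13.6333, -8.2667)


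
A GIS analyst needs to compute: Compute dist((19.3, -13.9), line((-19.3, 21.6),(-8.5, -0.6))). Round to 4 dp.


|cross product| = 473.52
|line direction| = sqrt(609.48) = 24.6876
Distance = 473.52/sqrt(609.48) = 19.1804

19.1804


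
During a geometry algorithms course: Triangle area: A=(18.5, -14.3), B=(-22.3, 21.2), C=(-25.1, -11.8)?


Area = |x_A(y_B-y_C) + x_B(y_C-y_A) + x_C(y_A-y_B)|/2
= |610.5 + (-55.75) + 891.05|/2
= 1445.8/2 = 722.9

722.9


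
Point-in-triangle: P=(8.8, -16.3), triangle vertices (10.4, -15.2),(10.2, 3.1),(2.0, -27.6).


Cross products: AB x AP = 29.5, BC x BP = 116.1, CA x CP = 10.6
All same sign? yes

Yes, inside


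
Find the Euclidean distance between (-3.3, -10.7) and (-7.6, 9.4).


dx=-4.3, dy=20.1
d^2 = (-4.3)^2 + 20.1^2 = 422.5
d = sqrt(422.5) = 20.5548

20.5548


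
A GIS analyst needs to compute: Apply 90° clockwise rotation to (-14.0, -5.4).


90° CW: (x,y) -> (y, -x)
(-14,-5.4) -> (-5.4, 14)

(-5.4, 14)


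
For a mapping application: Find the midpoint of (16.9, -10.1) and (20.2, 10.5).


M = ((16.9+20.2)/2, ((-10.1)+10.5)/2)
= (18.55, 0.2)

(18.55, 0.2)


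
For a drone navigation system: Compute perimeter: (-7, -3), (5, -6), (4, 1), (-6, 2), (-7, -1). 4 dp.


Sides: (-7, -3)->(5, -6): sqrt(153) = 12.369317, (5, -6)->(4, 1): sqrt(50) = 7.071068, (4, 1)->(-6, 2): sqrt(101) = 10.049876, (-6, 2)->(-7, -1): sqrt(10) = 3.162278, (-7, -1)->(-7, -3): sqrt(4) = 2
Sum = 34.652539
Perimeter = 34.6525

34.6525


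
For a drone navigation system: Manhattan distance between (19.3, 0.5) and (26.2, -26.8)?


|19.3-26.2| + |0.5-(-26.8)| = 6.9 + 27.3 = 34.2

34.2


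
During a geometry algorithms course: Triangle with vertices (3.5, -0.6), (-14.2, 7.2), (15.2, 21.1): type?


Side lengths squared: AB^2=374.13, BC^2=1057.57, CA^2=607.78
Sorted: [374.13, 607.78, 1057.57]
By sides: Scalene, By angles: Obtuse

Scalene, Obtuse


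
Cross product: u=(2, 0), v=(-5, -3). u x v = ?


u x v = u_x*v_y - u_y*v_x = 2*(-3) - 0*(-5)
= (-6) - 0 = -6

-6


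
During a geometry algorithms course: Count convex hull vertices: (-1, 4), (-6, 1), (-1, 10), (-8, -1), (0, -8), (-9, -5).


Convex hull vertices (CCW): (-9, -5), (0, -8), (-1, 10), (-8, -1)
Count = 4

4


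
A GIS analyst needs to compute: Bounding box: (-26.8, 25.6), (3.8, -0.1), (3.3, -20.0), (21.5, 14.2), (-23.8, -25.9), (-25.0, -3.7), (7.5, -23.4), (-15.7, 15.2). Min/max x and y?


x range: [-26.8, 21.5]
y range: [-25.9, 25.6]
Bounding box: (-26.8,-25.9) to (21.5,25.6)

(-26.8,-25.9) to (21.5,25.6)


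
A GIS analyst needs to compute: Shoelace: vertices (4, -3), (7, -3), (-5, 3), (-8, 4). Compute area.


Shoelace sum: (4*(-3) - 7*(-3)) + (7*3 - (-5)*(-3)) + ((-5)*4 - (-8)*3) + ((-8)*(-3) - 4*4)
= 27
Area = |27|/2 = 13.5

13.5


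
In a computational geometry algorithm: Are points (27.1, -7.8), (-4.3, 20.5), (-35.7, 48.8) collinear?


Cross product: ((-4.3)-27.1)*(48.8-(-7.8)) - (20.5-(-7.8))*((-35.7)-27.1)
= 0

Yes, collinear


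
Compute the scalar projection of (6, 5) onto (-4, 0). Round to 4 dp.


u.v = -24, |v| = sqrt(16) = 4
Scalar projection = u.v / |v| = -24 / sqrt(16) = -6

-6


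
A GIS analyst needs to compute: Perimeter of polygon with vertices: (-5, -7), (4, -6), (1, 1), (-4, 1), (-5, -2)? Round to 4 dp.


Sides: (-5, -7)->(4, -6): sqrt(82) = 9.055385, (4, -6)->(1, 1): sqrt(58) = 7.615773, (1, 1)->(-4, 1): sqrt(25) = 5, (-4, 1)->(-5, -2): sqrt(10) = 3.162278, (-5, -2)->(-5, -7): sqrt(25) = 5
Sum = 29.833436
Perimeter = 29.8334

29.8334


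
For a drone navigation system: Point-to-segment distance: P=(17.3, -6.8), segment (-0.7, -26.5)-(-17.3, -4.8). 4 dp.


Project P onto AB: t = 0.1724 (clamped to [0,1])
Closest point on segment: (-3.5619, -22.7589)
Distance: 26.266

26.266


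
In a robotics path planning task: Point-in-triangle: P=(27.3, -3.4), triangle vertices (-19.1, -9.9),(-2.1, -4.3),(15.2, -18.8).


Cross products: AB x AP = -149.34, BC x BP = 441.87, CA x CP = -635.91
All same sign? no

No, outside


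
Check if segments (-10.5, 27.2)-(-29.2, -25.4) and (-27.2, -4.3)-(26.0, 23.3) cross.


Cross products: d1=1214.88, d2=-1067.32, d3=-289.37, d4=1992.83
d1*d2 < 0 and d3*d4 < 0? yes

Yes, they intersect


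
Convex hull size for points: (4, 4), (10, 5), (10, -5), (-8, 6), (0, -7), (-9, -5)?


Convex hull vertices (CCW): (-9, -5), (0, -7), (10, -5), (10, 5), (-8, 6)
Count = 5

5


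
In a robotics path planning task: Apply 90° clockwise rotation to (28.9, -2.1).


90° CW: (x,y) -> (y, -x)
(28.9,-2.1) -> (-2.1, -28.9)

(-2.1, -28.9)


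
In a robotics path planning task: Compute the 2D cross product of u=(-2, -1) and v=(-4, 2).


u x v = u_x*v_y - u_y*v_x = (-2)*2 - (-1)*(-4)
= (-4) - 4 = -8

-8


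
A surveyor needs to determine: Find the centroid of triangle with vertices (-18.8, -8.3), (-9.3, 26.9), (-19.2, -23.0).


Centroid = ((x_A+x_B+x_C)/3, (y_A+y_B+y_C)/3)
= (((-18.8)+(-9.3)+(-19.2))/3, ((-8.3)+26.9+(-23))/3)
= (-15.7667, -1.4667)

(-15.7667, -1.4667)


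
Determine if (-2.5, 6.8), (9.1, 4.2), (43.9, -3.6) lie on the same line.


Cross product: (9.1-(-2.5))*((-3.6)-6.8) - (4.2-6.8)*(43.9-(-2.5))
= 0

Yes, collinear


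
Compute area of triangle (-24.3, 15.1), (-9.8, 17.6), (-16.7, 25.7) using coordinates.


Area = |x_A(y_B-y_C) + x_B(y_C-y_A) + x_C(y_A-y_B)|/2
= |196.83 + (-103.88) + 41.75|/2
= 134.7/2 = 67.35

67.35


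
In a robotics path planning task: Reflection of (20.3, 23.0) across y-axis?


Reflection over y-axis: (x,y) -> (-x,y)
(20.3, 23) -> (-20.3, 23)

(-20.3, 23)


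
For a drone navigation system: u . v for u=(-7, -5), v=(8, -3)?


u . v = u_x*v_x + u_y*v_y = (-7)*8 + (-5)*(-3)
= (-56) + 15 = -41

-41


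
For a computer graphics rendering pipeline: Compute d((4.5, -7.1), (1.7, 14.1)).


dx=-2.8, dy=21.2
d^2 = (-2.8)^2 + 21.2^2 = 457.28
d = sqrt(457.28) = 21.3841

21.3841


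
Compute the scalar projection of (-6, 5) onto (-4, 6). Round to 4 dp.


u.v = 54, |v| = sqrt(52) = 7.2111
Scalar projection = u.v / |v| = 54 / sqrt(52) = 7.4885

7.4885


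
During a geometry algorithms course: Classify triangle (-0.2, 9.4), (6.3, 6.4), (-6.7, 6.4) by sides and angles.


Side lengths squared: AB^2=51.25, BC^2=169, CA^2=51.25
Sorted: [51.25, 51.25, 169]
By sides: Isosceles, By angles: Obtuse

Isosceles, Obtuse


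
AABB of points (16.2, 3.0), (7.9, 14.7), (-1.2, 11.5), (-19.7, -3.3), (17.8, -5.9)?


x range: [-19.7, 17.8]
y range: [-5.9, 14.7]
Bounding box: (-19.7,-5.9) to (17.8,14.7)

(-19.7,-5.9) to (17.8,14.7)


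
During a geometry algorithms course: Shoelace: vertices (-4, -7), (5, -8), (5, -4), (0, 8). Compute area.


Shoelace sum: ((-4)*(-8) - 5*(-7)) + (5*(-4) - 5*(-8)) + (5*8 - 0*(-4)) + (0*(-7) - (-4)*8)
= 159
Area = |159|/2 = 79.5

79.5


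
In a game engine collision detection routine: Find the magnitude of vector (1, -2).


|u| = sqrt(1^2 + (-2)^2) = sqrt(5) = 2.2361

2.2361


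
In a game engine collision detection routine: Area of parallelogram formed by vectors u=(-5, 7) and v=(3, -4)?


|u x v| = |(-5)*(-4) - 7*3|
= |20 - 21| = 1

1


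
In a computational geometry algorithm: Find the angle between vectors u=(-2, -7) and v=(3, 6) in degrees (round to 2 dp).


u.v = -48, |u| = sqrt(53) = 7.2801, |v| = sqrt(45) = 6.7082
cos(theta) = u.v/(|u||v|) = -48/sqrt(2385) = -0.982872
theta = acos(-0.982872) = 169.38 degrees

169.38 degrees


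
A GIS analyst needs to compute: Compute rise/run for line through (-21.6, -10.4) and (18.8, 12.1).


slope = (y2-y1)/(x2-x1) = (12.1-(-10.4))/(18.8-(-21.6)) = 22.5/40.4 = 0.5569

0.5569


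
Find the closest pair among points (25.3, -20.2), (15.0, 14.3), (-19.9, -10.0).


d(P0,P1) = 36.0047, d(P0,P2) = 46.3366, d(P1,P2) = 42.5265
Closest: P0 and P1

Closest pair: (25.3, -20.2) and (15.0, 14.3), distance = 36.0047


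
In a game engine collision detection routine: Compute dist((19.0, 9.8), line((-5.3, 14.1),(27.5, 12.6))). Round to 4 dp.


|cross product| = 104.59
|line direction| = sqrt(1078.09) = 32.8343
Distance = 104.59/sqrt(1078.09) = 3.1854

3.1854


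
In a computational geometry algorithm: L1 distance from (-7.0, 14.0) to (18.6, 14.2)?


|(-7)-18.6| + |14-14.2| = 25.6 + 0.2 = 25.8

25.8


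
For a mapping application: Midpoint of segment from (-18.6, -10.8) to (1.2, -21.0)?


M = (((-18.6)+1.2)/2, ((-10.8)+(-21))/2)
= (-8.7, -15.9)

(-8.7, -15.9)


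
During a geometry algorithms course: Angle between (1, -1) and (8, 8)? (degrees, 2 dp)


u.v = 0, |u| = sqrt(2) = 1.4142, |v| = sqrt(128) = 11.3137
cos(theta) = u.v/(|u||v|) = 0/sqrt(256) = 0
theta = acos(0) = 90 degrees

90 degrees


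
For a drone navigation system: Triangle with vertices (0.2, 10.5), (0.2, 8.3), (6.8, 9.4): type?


Side lengths squared: AB^2=4.84, BC^2=44.77, CA^2=44.77
Sorted: [4.84, 44.77, 44.77]
By sides: Isosceles, By angles: Acute

Isosceles, Acute


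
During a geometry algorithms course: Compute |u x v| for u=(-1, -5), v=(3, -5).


|u x v| = |(-1)*(-5) - (-5)*3|
= |5 - (-15)| = 20

20


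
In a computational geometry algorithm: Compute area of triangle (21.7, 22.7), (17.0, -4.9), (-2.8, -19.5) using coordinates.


Area = |x_A(y_B-y_C) + x_B(y_C-y_A) + x_C(y_A-y_B)|/2
= |316.82 + (-717.4) + (-77.28)|/2
= 477.86/2 = 238.93

238.93


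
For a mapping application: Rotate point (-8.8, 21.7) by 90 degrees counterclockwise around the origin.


90° CCW: (x,y) -> (-y, x)
(-8.8,21.7) -> (-21.7, -8.8)

(-21.7, -8.8)


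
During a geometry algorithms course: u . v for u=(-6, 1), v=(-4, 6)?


u . v = u_x*v_x + u_y*v_y = (-6)*(-4) + 1*6
= 24 + 6 = 30

30


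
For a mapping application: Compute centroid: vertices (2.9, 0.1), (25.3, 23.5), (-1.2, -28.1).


Centroid = ((x_A+x_B+x_C)/3, (y_A+y_B+y_C)/3)
= ((2.9+25.3+(-1.2))/3, (0.1+23.5+(-28.1))/3)
= (9, -1.5)

(9, -1.5)


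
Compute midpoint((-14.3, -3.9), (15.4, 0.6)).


M = (((-14.3)+15.4)/2, ((-3.9)+0.6)/2)
= (0.55, -1.65)

(0.55, -1.65)


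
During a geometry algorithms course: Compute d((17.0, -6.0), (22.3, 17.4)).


dx=5.3, dy=23.4
d^2 = 5.3^2 + 23.4^2 = 575.65
d = sqrt(575.65) = 23.9927

23.9927


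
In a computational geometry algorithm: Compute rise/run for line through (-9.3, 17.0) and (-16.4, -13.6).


slope = (y2-y1)/(x2-x1) = ((-13.6)-17)/((-16.4)-(-9.3)) = (-30.6)/(-7.1) = 4.3099

4.3099


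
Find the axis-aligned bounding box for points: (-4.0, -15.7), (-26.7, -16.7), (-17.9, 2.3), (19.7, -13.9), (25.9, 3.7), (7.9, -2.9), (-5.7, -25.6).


x range: [-26.7, 25.9]
y range: [-25.6, 3.7]
Bounding box: (-26.7,-25.6) to (25.9,3.7)

(-26.7,-25.6) to (25.9,3.7)


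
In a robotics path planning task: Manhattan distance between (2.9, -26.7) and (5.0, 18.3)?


|2.9-5| + |(-26.7)-18.3| = 2.1 + 45 = 47.1

47.1


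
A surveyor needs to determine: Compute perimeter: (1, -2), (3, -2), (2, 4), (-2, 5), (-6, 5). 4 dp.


Sides: (1, -2)->(3, -2): sqrt(4) = 2, (3, -2)->(2, 4): sqrt(37) = 6.082763, (2, 4)->(-2, 5): sqrt(17) = 4.123106, (-2, 5)->(-6, 5): sqrt(16) = 4, (-6, 5)->(1, -2): sqrt(98) = 9.899495
Sum = 26.105364
Perimeter = 26.1054

26.1054


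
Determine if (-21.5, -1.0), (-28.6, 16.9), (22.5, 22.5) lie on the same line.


Cross product: ((-28.6)-(-21.5))*(22.5-(-1)) - (16.9-(-1))*(22.5-(-21.5))
= -954.45

No, not collinear


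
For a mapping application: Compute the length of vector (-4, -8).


|u| = sqrt((-4)^2 + (-8)^2) = sqrt(80) = 8.9443

8.9443


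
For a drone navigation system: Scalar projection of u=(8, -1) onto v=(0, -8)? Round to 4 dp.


u.v = 8, |v| = sqrt(64) = 8
Scalar projection = u.v / |v| = 8 / sqrt(64) = 1

1


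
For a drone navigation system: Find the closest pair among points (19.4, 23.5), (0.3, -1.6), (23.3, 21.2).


d(P0,P1) = 31.5408, d(P0,P2) = 4.5277, d(P1,P2) = 32.3858
Closest: P0 and P2

Closest pair: (19.4, 23.5) and (23.3, 21.2), distance = 4.5277


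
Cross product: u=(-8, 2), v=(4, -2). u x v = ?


u x v = u_x*v_y - u_y*v_x = (-8)*(-2) - 2*4
= 16 - 8 = 8

8


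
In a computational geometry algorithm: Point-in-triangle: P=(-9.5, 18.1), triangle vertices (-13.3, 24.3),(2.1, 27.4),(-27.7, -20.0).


Cross products: AB x AP = -107.26, BC x BP = -272.7, CA x CP = -257.62
All same sign? yes

Yes, inside


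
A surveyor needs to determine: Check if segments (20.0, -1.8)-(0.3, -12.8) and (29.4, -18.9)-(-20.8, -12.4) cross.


Cross products: d1=-797.32, d2=-117.07, d3=440.27, d4=-239.98
d1*d2 < 0 and d3*d4 < 0? no

No, they don't intersect


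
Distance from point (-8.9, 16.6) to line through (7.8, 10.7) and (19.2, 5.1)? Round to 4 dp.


|cross product| = 26.26
|line direction| = sqrt(161.32) = 12.7012
Distance = 26.26/sqrt(161.32) = 2.0675

2.0675


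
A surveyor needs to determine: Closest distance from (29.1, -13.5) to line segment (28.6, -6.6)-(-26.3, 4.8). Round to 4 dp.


Project P onto AB: t = 0 (clamped to [0,1])
Closest point on segment: (28.6, -6.6)
Distance: 6.9181

6.9181


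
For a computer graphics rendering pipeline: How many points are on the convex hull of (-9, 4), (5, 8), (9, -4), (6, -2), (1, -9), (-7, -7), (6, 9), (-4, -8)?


Convex hull vertices (CCW): (-9, 4), (-7, -7), (-4, -8), (1, -9), (9, -4), (6, 9)
Count = 6

6


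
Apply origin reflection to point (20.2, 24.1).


Reflection over origin: (x,y) -> (-x,-y)
(20.2, 24.1) -> (-20.2, -24.1)

(-20.2, -24.1)


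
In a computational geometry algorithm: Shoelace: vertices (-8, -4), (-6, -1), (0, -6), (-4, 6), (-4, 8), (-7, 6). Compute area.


Shoelace sum: ((-8)*(-1) - (-6)*(-4)) + ((-6)*(-6) - 0*(-1)) + (0*6 - (-4)*(-6)) + ((-4)*8 - (-4)*6) + ((-4)*6 - (-7)*8) + ((-7)*(-4) - (-8)*6)
= 96
Area = |96|/2 = 48

48


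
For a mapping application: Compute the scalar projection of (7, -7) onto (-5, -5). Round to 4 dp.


u.v = 0, |v| = sqrt(50) = 7.0711
Scalar projection = u.v / |v| = 0 / sqrt(50) = 0

0


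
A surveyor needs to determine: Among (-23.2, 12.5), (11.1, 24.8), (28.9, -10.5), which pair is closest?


d(P0,P1) = 36.4387, d(P0,P2) = 56.9509, d(P1,P2) = 39.5339
Closest: P0 and P1

Closest pair: (-23.2, 12.5) and (11.1, 24.8), distance = 36.4387


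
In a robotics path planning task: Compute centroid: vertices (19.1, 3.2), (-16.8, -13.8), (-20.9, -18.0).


Centroid = ((x_A+x_B+x_C)/3, (y_A+y_B+y_C)/3)
= ((19.1+(-16.8)+(-20.9))/3, (3.2+(-13.8)+(-18))/3)
= (-6.2, -9.5333)

(-6.2, -9.5333)
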